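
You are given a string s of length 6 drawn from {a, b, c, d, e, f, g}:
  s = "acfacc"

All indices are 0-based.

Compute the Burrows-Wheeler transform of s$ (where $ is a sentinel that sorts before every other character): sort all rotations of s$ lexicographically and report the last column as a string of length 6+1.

cf$caac

rank  rotation last
    0  $acfacc  c
    1  acc$acf  f
    2  acfacc$  $
    3  c$acfac  c
    4  cc$acfa  a
    5  cfacc$a  a
    6  facc$ac  c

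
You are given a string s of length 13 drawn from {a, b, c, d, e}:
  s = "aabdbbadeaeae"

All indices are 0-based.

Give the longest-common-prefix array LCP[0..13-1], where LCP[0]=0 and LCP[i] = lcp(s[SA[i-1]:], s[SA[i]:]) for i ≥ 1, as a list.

[0, 1, 1, 1, 2, 0, 1, 1, 0, 1, 0, 1, 3]

sorted suffixes:
  #0 SA[0]=0  'aabdbbadeaeae'
  #1 SA[1]=1  'abdbbadeaeae'
  #2 SA[2]=6  'adeaeae'
  #3 SA[3]=11  'ae'
  #4 SA[4]=9  'aeae'
  #5 SA[5]=5  'badeaeae'
  #6 SA[6]=4  'bbadeaeae'
  #7 SA[7]=2  'bdbbadeaeae'
  #8 SA[8]=3  'dbbadeaeae'
  #9 SA[9]=7  'deaeae'
  #10 SA[10]=12  'e'
  #11 SA[11]=10  'eae'
  #12 SA[12]=8  'eaeae'

SA = [0, 1, 6, 11, 9, 5, 4, 2, 3, 7, 12, 10, 8]
i: (SA[i-1],SA[i]) lcp shared
  1: (0,1) 1 'a'
  2: (1,6) 1 'a'
  3: (6,11) 1 'a'
  4: (11,9) 2 'ae'
  5: (9,5) 0 ''
  6: (5,4) 1 'b'
  7: (4,2) 1 'b'
  8: (2,3) 0 ''
  9: (3,7) 1 'd'
  10: (7,12) 0 ''
  11: (12,10) 1 'e'
  12: (10,8) 3 'eae'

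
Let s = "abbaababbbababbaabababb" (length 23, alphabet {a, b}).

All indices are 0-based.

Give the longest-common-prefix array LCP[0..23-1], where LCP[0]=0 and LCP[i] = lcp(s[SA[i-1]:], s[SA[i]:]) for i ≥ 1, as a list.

[0, 5, 1, 4, 5, 5, 2, 3, 8, 3, 0, 1, 6, 2, 6, 3, 4, 4, 1, 2, 7, 3, 2]

rank→(start, suffix):
  0 → (15, 'aabababb')
  1 → (3, 'aababbbababbaabababb')
  2 → (16, 'abababb')
  3 → (18, 'ababb')
  4 → (10, 'ababbaabababb')
  5 → (4, 'ababbbababbaabababb')
  6 → (20, 'abb')
  7 → (12, 'abbaabababb')
  8 → (0, 'abbaababbbababbaabababb')
  9 → (6, 'abbbababbaabababb')
  10 → (22, 'b')
  11 → (14, 'baabababb')
  12 → (2, 'baababbbababbaabababb')
  13 → (17, 'bababb')
  14 → (9, 'bababbaabababb')
  15 → (19, 'babb')
  16 → (11, 'babbaabababb')
  17 → (5, 'babbbababbaabababb')
  18 → (21, 'bb')
  19 → (13, 'bbaabababb')
  20 → (1, 'bbaababbbababbaabababb')
  21 → (8, 'bbababbaabababb')
  22 → (7, 'bbbababbaabababb')

SA = [15, 3, 16, 18, 10, 4, 20, 12, 0, 6, 22, 14, 2, 17, 9, 19, 11, 5, 21, 13, 1, 8, 7]
[i] adj suffixes → lcp
  [1] 15/3 → 5 ('aabab')
  [2] 3/16 → 1 ('a')
  [3] 16/18 → 4 ('abab')
  [4] 18/10 → 5 ('ababb')
  [5] 10/4 → 5 ('ababb')
  [6] 4/20 → 2 ('ab')
  [7] 20/12 → 3 ('abb')
  [8] 12/0 → 8 ('abbaabab')
  [9] 0/6 → 3 ('abb')
  [10] 6/22 → 0 ('')
  [11] 22/14 → 1 ('b')
  [12] 14/2 → 6 ('baabab')
  [13] 2/17 → 2 ('ba')
  [14] 17/9 → 6 ('bababb')
  [15] 9/19 → 3 ('bab')
  [16] 19/11 → 4 ('babb')
  [17] 11/5 → 4 ('babb')
  [18] 5/21 → 1 ('b')
  [19] 21/13 → 2 ('bb')
  [20] 13/1 → 7 ('bbaabab')
  [21] 1/8 → 3 ('bba')
  [22] 8/7 → 2 ('bb')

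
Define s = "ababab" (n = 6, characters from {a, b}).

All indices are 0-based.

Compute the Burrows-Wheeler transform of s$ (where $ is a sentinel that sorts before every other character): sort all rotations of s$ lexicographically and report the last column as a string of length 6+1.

rank  rotation last
    0  $ababab  b
    1  ab$abab  b
    2  abab$ab  b
    3  ababab$  $
    4  b$ababa  a
    5  bab$aba  a
    6  babab$a  a

bbb$aaa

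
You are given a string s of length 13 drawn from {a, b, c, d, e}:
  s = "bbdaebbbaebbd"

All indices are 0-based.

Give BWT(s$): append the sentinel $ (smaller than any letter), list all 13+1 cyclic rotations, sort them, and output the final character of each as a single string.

ddbbbee$bbbbaa

rank  rotation        last
    0  $bbdaebbbaebbd  d
    1  aebbbaebbd$bbd  d
    2  aebbd$bbdaebbb  b
    3  baebbd$bbdaebb  b
    4  bbaebbd$bbdaeb  b
    5  bbbaebbd$bbdae  e
    6  bbd$bbdaebbbae  e
    7  bbdaebbbaebbd$  $
    8  bd$bbdaebbbaeb  b
    9  bdaebbbaebbd$b  b
   10  d$bbdaebbbaebb  b
   11  daebbbaebbd$bb  b
   12  ebbbaebbd$bbda  a
   13  ebbd$bbdaebbba  a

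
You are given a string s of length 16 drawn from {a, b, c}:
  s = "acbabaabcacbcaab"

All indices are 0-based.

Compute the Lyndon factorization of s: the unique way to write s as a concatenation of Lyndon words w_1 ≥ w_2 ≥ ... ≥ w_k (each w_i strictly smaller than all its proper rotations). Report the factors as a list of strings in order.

emit factor 1: 'acb' (i=0, period=3)
emit factor 2: 'ab' (i=3, period=2)
emit factor 3: 'aabcacbc' (i=5, period=8)
emit factor 4: 'aab' (i=13, period=3)

["acb", "ab", "aabcacbc", "aab"]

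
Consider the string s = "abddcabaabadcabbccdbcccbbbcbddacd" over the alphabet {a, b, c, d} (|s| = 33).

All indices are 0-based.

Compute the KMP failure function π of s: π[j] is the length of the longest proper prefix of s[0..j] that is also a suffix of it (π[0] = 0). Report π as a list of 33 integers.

π[0] = 0
j=1 s[j]='b': π[1]=0 (border '')
j=2 s[j]='d': π[2]=0 (border '')
j=3 s[j]='d': π[3]=0 (border '')
j=4 s[j]='c': π[4]=0 (border '')
j=5 s[j]='a': π[5]=1 (border 'a')
j=6 s[j]='b': π[6]=2 (border 'ab')
j=7 s[j]='a': k: 2→0; π[7]=1 (border 'a')
j=8 s[j]='a': k: 1→0; π[8]=1 (border 'a')
j=9 s[j]='b': π[9]=2 (border 'ab')
j=10 s[j]='a': k: 2→0; π[10]=1 (border 'a')
j=11 s[j]='d': k: 1→0; π[11]=0 (border '')
j=12 s[j]='c': π[12]=0 (border '')
j=13 s[j]='a': π[13]=1 (border 'a')
j=14 s[j]='b': π[14]=2 (border 'ab')
j=15 s[j]='b': k: 2→0; π[15]=0 (border '')
j=16 s[j]='c': π[16]=0 (border '')
j=17 s[j]='c': π[17]=0 (border '')
j=18 s[j]='d': π[18]=0 (border '')
j=19 s[j]='b': π[19]=0 (border '')
j=20 s[j]='c': π[20]=0 (border '')
j=21 s[j]='c': π[21]=0 (border '')
j=22 s[j]='c': π[22]=0 (border '')
j=23 s[j]='b': π[23]=0 (border '')
j=24 s[j]='b': π[24]=0 (border '')
j=25 s[j]='b': π[25]=0 (border '')
j=26 s[j]='c': π[26]=0 (border '')
j=27 s[j]='b': π[27]=0 (border '')
j=28 s[j]='d': π[28]=0 (border '')
j=29 s[j]='d': π[29]=0 (border '')
j=30 s[j]='a': π[30]=1 (border 'a')
j=31 s[j]='c': k: 1→0; π[31]=0 (border '')
j=32 s[j]='d': π[32]=0 (border '')

[0, 0, 0, 0, 0, 1, 2, 1, 1, 2, 1, 0, 0, 1, 2, 0, 0, 0, 0, 0, 0, 0, 0, 0, 0, 0, 0, 0, 0, 0, 1, 0, 0]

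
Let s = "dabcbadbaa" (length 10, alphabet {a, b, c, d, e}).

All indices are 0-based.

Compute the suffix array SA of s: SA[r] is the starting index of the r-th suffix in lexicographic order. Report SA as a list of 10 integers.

rank | idx | suffix
   0 |   9 | a
   1 |   8 | aa
   2 |   1 | abcbadbaa
   3 |   5 | adbaa
   4 |   7 | baa
   5 |   4 | badbaa
   6 |   2 | bcbadbaa
   7 |   3 | cbadbaa
   8 |   0 | dabcbadbaa
   9 |   6 | dbaa

[9, 8, 1, 5, 7, 4, 2, 3, 0, 6]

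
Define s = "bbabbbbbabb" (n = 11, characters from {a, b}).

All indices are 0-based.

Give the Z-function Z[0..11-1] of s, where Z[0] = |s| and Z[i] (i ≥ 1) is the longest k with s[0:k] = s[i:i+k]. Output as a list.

Z[0]=11
i=1: outside box; Z[1]=1 extend→box=[1,2)
i=2: outside box; Z[2]=0
i=3: outside box; Z[3]=2 extend→box=[3,5)
i=4: min(r-i=1, Z[1]=1)=1; Z[4]=2 extend→box=[4,6)
i=5: min(r-i=1, Z[1]=1)=1; Z[5]=2 extend→box=[5,7)
i=6: min(r-i=1, Z[1]=1)=1; Z[6]=5 extend→box=[6,11)
i=7: min(r-i=4, Z[1]=1)=1; Z[7]=1
i=8: min(r-i=3, Z[2]=0)=0; Z[8]=0
i=9: min(r-i=2, Z[3]=2)=2; Z[9]=2
i=10: min(r-i=1, Z[4]=2)=1; Z[10]=1

[11, 1, 0, 2, 2, 2, 5, 1, 0, 2, 1]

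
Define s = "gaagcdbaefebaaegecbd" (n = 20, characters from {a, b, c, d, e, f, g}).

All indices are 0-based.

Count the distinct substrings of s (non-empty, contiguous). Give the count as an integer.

194

rank→(start, suffix):
  0 → (12, 'aaegecbd')
  1 → (1, 'aagcdbaefebaaegecbd')
  2 → (7, 'aefebaaegecbd')
  3 → (13, 'aegecbd')
  4 → (2, 'agcdbaefebaaegecbd')
  5 → (11, 'baaegecbd')
  6 → (6, 'baefebaaegecbd')
  7 → (18, 'bd')
  8 → (17, 'cbd')
  9 → (4, 'cdbaefebaaegecbd')
  10 → (19, 'd')
  11 → (5, 'dbaefebaaegecbd')
  12 → (10, 'ebaaegecbd')
  13 → (16, 'ecbd')
  14 → (8, 'efebaaegecbd')
  15 → (14, 'egecbd')
  16 → (9, 'febaaegecbd')
  17 → (0, 'gaagcdbaefebaaegecbd')
  18 → (3, 'gcdbaefebaaegecbd')
  19 → (15, 'gecbd')

SA = [12, 1, 7, 13, 2, 11, 6, 18, 17, 4, 19, 5, 10, 16, 8, 14, 9, 0, 3, 15]
rank  pair      lcp
   1  s[12:],s[1:]  2  'aa'
   2  s[1:],s[7:]  1  'a'
   3  s[7:],s[13:]  2  'ae'
   4  s[13:],s[2:]  1  'a'
   5  s[2:],s[11:]  0  ''
   6  s[11:],s[6:]  2  'ba'
   7  s[6:],s[18:]  1  'b'
   8  s[18:],s[17:]  0  ''
   9  s[17:],s[4:]  1  'c'
  10  s[4:],s[19:]  0  ''
  11  s[19:],s[5:]  1  'd'
  12  s[5:],s[10:]  0  ''
  13  s[10:],s[16:]  1  'e'
  14  s[16:],s[8:]  1  'e'
  15  s[8:],s[14:]  1  'e'
  16  s[14:],s[9:]  0  ''
  17  s[9:],s[0:]  0  ''
  18  s[0:],s[3:]  1  'g'
  19  s[3:],s[15:]  1  'g'

n(n+1)/2 = 20·21/2 = 210
Σ LCP = 0 + 2 + 1 + 2 + 1 + 0 + 2 + 1 + 0 + 1 + 0 + 1 + 0 + 1 + 1 + 1 + 0 + 0 + 1 + 1 = 16
distinct = 210 − 16 = 194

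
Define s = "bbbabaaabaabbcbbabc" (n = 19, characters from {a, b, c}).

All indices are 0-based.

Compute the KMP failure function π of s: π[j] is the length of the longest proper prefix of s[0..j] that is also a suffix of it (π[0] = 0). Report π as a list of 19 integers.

π[0] = 0
j=1 s[j]='b': π[1]=1 (border 'b')
j=2 s[j]='b': π[2]=2 (border 'bb')
j=3 s[j]='a': k: 2→1→0; π[3]=0 (border '')
j=4 s[j]='b': π[4]=1 (border 'b')
j=5 s[j]='a': k: 1→0; π[5]=0 (border '')
j=6 s[j]='a': π[6]=0 (border '')
j=7 s[j]='a': π[7]=0 (border '')
j=8 s[j]='b': π[8]=1 (border 'b')
j=9 s[j]='a': k: 1→0; π[9]=0 (border '')
j=10 s[j]='a': π[10]=0 (border '')
j=11 s[j]='b': π[11]=1 (border 'b')
j=12 s[j]='b': π[12]=2 (border 'bb')
j=13 s[j]='c': k: 2→1→0; π[13]=0 (border '')
j=14 s[j]='b': π[14]=1 (border 'b')
j=15 s[j]='b': π[15]=2 (border 'bb')
j=16 s[j]='a': k: 2→1→0; π[16]=0 (border '')
j=17 s[j]='b': π[17]=1 (border 'b')
j=18 s[j]='c': k: 1→0; π[18]=0 (border '')

[0, 1, 2, 0, 1, 0, 0, 0, 1, 0, 0, 1, 2, 0, 1, 2, 0, 1, 0]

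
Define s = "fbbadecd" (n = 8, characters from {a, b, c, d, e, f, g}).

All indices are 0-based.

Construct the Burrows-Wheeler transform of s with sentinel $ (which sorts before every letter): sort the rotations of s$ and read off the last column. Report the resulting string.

rank  rotation   last
    0  $fbbadecd  d
    1  adecd$fbb  b
    2  badecd$fb  b
    3  bbadecd$f  f
    4  cd$fbbade  e
    5  d$fbbadec  c
    6  decd$fbba  a
    7  ecd$fbbad  d
    8  fbbadecd$  $

dbbfecad$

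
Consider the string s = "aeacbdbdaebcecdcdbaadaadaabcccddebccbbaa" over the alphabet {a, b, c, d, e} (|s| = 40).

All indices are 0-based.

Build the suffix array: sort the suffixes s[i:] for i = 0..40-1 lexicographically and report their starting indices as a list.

sorted suffixes:
  #0 SA[0]=39  'a'
  #1 SA[1]=38  'aa'
  #2 SA[2]=24  'aabcccddebccbbaa'
  #3 SA[3]=21  'aadaabcccddebccbbaa'
  #4 SA[4]=18  'aadaadaabcccddebccbbaa'
  #5 SA[5]=25  'abcccddebccbbaa'
  #6 SA[6]=2  'acbdbdaebcecdcdbaadaadaabcccddebccbbaa'
  #7 SA[7]=22  'adaabcccddebccbbaa'
  #8 SA[8]=19  'adaadaabcccddebccbbaa'
  #9 SA[9]=0  'aeacbdbdaebcecdcdbaadaadaabcccddebccbbaa'
  #10 SA[10]=8  'aebcecdcdbaadaadaabcccddebccbbaa'
  #11 SA[11]=37  'baa'
  #12 SA[12]=17  'baadaadaabcccddebccbbaa'
  #13 SA[13]=36  'bbaa'
  #14 SA[14]=33  'bccbbaa'
  #15 SA[15]=26  'bcccddebccbbaa'
  #16 SA[16]=10  'bcecdcdbaadaadaabcccddebccbbaa'
  #17 SA[17]=6  'bdaebcecdcdbaadaadaabcccddebccbbaa'
  #18 SA[18]=4  'bdbdaebcecdcdbaadaadaabcccddebccbbaa'
  #19 SA[19]=35  'cbbaa'
  #20 SA[20]=3  'cbdbdaebcecdcdbaadaadaabcccddebccbbaa'
  #21 SA[21]=34  'ccbbaa'
  #22 SA[22]=27  'cccddebccbbaa'
  #23 SA[23]=28  'ccddebccbbaa'
  #24 SA[24]=15  'cdbaadaadaabcccddebccbbaa'
  #25 SA[25]=13  'cdcdbaadaadaabcccddebccbbaa'
  #26 SA[26]=29  'cddebccbbaa'
  #27 SA[27]=11  'cecdcdbaadaadaabcccddebccbbaa'
  #28 SA[28]=23  'daabcccddebccbbaa'
  #29 SA[29]=20  'daadaabcccddebccbbaa'
  #30 SA[30]=7  'daebcecdcdbaadaadaabcccddebccbbaa'
  #31 SA[31]=16  'dbaadaadaabcccddebccbbaa'
  #32 SA[32]=5  'dbdaebcecdcdbaadaadaabcccddebccbbaa'
  #33 SA[33]=14  'dcdbaadaadaabcccddebccbbaa'
  #34 SA[34]=30  'ddebccbbaa'
  #35 SA[35]=31  'debccbbaa'
  #36 SA[36]=1  'eacbdbdaebcecdcdbaadaadaabcccddebccbbaa'
  #37 SA[37]=32  'ebccbbaa'
  #38 SA[38]=9  'ebcecdcdbaadaadaabcccddebccbbaa'
  #39 SA[39]=12  'ecdcdbaadaadaabcccddebccbbaa'

[39, 38, 24, 21, 18, 25, 2, 22, 19, 0, 8, 37, 17, 36, 33, 26, 10, 6, 4, 35, 3, 34, 27, 28, 15, 13, 29, 11, 23, 20, 7, 16, 5, 14, 30, 31, 1, 32, 9, 12]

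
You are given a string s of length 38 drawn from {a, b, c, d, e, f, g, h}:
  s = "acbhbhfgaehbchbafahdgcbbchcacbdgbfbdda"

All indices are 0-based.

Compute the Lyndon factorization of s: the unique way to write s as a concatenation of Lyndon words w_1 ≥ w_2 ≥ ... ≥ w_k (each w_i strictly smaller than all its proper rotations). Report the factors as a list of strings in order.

["acbhbhfgaehbchbafahdgcbbchc", "acbdgbfbdd", "a"]

emit factor 1: 'acbhbhfgaehbchbafahdgcbbchc' (i=0, period=27)
emit factor 2: 'acbdgbfbdd' (i=27, period=10)
emit factor 3: 'a' (i=37, period=1)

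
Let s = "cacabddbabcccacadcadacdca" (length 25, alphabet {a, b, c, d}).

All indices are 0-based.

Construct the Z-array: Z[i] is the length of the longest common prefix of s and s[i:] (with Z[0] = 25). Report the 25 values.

[25, 0, 2, 0, 0, 0, 0, 0, 0, 0, 1, 1, 4, 0, 2, 0, 0, 2, 0, 0, 0, 1, 0, 2, 0]

Z[0]=25
i=1: i≥r, start 0; Z[1]=0
i=2: i≥r, start 0; Z[2]=2 scan→box=[2,4)
i=3: min(r-i=1, Z[1]=0)=0; Z[3]=0
i=4: i≥r, start 0; Z[4]=0
i=5: i≥r, start 0; Z[5]=0
i=6: i≥r, start 0; Z[6]=0
i=7: i≥r, start 0; Z[7]=0
i=8: i≥r, start 0; Z[8]=0
i=9: i≥r, start 0; Z[9]=0
i=10: i≥r, start 0; Z[10]=1 scan→box=[10,11)
i=11: i≥r, start 0; Z[11]=1 scan→box=[11,12)
i=12: i≥r, start 0; Z[12]=4 scan→box=[12,16)
i=13: min(r-i=3, Z[1]=0)=0; Z[13]=0
i=14: min(r-i=2, Z[2]=2)=2; Z[14]=2
i=15: min(r-i=1, Z[3]=0)=0; Z[15]=0
i=16: i≥r, start 0; Z[16]=0
i=17: i≥r, start 0; Z[17]=2 scan→box=[17,19)
i=18: min(r-i=1, Z[1]=0)=0; Z[18]=0
i=19: i≥r, start 0; Z[19]=0
i=20: i≥r, start 0; Z[20]=0
i=21: i≥r, start 0; Z[21]=1 scan→box=[21,22)
i=22: i≥r, start 0; Z[22]=0
i=23: i≥r, start 0; Z[23]=2 scan→box=[23,25)
i=24: min(r-i=1, Z[1]=0)=0; Z[24]=0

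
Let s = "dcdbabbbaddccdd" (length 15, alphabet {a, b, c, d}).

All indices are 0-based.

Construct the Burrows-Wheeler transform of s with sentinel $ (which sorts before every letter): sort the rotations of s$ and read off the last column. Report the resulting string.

rank  rotation          last
    0  $dcdbabbbaddccdd  d
    1  abbbaddccdd$dcdb  b
    2  addccdd$dcdbabbb  b
    3  babbbaddccdd$dcd  d
    4  baddccdd$dcdbabb  b
    5  bbaddccdd$dcdbab  b
    6  bbbaddccdd$dcdba  a
    7  ccdd$dcdbabbbadd  d
    8  cdbabbbaddccdd$d  d
    9  cdd$dcdbabbbaddc  c
   10  d$dcdbabbbaddccd  d
   11  dbabbbaddccdd$dc  c
   12  dccdd$dcdbabbbad  d
   13  dcdbabbbaddccdd$  $
   14  dd$dcdbabbbaddcc  c
   15  ddccdd$dcdbabbba  a

dbbdbbaddcdcd$ca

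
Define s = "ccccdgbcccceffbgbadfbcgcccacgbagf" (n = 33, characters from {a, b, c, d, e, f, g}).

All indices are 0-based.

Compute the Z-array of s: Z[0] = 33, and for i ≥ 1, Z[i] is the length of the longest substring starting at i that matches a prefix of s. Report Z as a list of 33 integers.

[33, 3, 2, 1, 0, 0, 0, 4, 3, 2, 1, 0, 0, 0, 0, 0, 0, 0, 0, 0, 0, 1, 0, 3, 2, 1, 0, 1, 0, 0, 0, 0, 0]

Z[0]=33
i=1: i≥r, start 0; Z[1]=3 extend→box=[1,4)
i=2: min(r-i=2, Z[1]=3)=2; Z[2]=2
i=3: min(r-i=1, Z[2]=2)=1; Z[3]=1
i=4: i≥r, start 0; Z[4]=0
i=5: i≥r, start 0; Z[5]=0
i=6: i≥r, start 0; Z[6]=0
i=7: i≥r, start 0; Z[7]=4 extend→box=[7,11)
i=8: min(r-i=3, Z[1]=3)=3; Z[8]=3
i=9: min(r-i=2, Z[2]=2)=2; Z[9]=2
i=10: min(r-i=1, Z[3]=1)=1; Z[10]=1
i=11: i≥r, start 0; Z[11]=0
i=12: i≥r, start 0; Z[12]=0
i=13: i≥r, start 0; Z[13]=0
i=14: i≥r, start 0; Z[14]=0
i=15: i≥r, start 0; Z[15]=0
i=16: i≥r, start 0; Z[16]=0
i=17: i≥r, start 0; Z[17]=0
i=18: i≥r, start 0; Z[18]=0
i=19: i≥r, start 0; Z[19]=0
i=20: i≥r, start 0; Z[20]=0
i=21: i≥r, start 0; Z[21]=1 extend→box=[21,22)
i=22: i≥r, start 0; Z[22]=0
i=23: i≥r, start 0; Z[23]=3 extend→box=[23,26)
i=24: min(r-i=2, Z[1]=3)=2; Z[24]=2
i=25: min(r-i=1, Z[2]=2)=1; Z[25]=1
i=26: i≥r, start 0; Z[26]=0
i=27: i≥r, start 0; Z[27]=1 extend→box=[27,28)
i=28: i≥r, start 0; Z[28]=0
i=29: i≥r, start 0; Z[29]=0
i=30: i≥r, start 0; Z[30]=0
i=31: i≥r, start 0; Z[31]=0
i=32: i≥r, start 0; Z[32]=0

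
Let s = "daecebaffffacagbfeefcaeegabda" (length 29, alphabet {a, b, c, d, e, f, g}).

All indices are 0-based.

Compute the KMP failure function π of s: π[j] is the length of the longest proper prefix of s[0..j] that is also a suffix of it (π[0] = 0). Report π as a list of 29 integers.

[0, 0, 0, 0, 0, 0, 0, 0, 0, 0, 0, 0, 0, 0, 0, 0, 0, 0, 0, 0, 0, 0, 0, 0, 0, 0, 0, 1, 2]

π[0] = 0
j=1 s[j]='a': π[1]=0 (border '')
j=2 s[j]='e': π[2]=0 (border '')
j=3 s[j]='c': π[3]=0 (border '')
j=4 s[j]='e': π[4]=0 (border '')
j=5 s[j]='b': π[5]=0 (border '')
j=6 s[j]='a': π[6]=0 (border '')
j=7 s[j]='f': π[7]=0 (border '')
j=8 s[j]='f': π[8]=0 (border '')
j=9 s[j]='f': π[9]=0 (border '')
j=10 s[j]='f': π[10]=0 (border '')
j=11 s[j]='a': π[11]=0 (border '')
j=12 s[j]='c': π[12]=0 (border '')
j=13 s[j]='a': π[13]=0 (border '')
j=14 s[j]='g': π[14]=0 (border '')
j=15 s[j]='b': π[15]=0 (border '')
j=16 s[j]='f': π[16]=0 (border '')
j=17 s[j]='e': π[17]=0 (border '')
j=18 s[j]='e': π[18]=0 (border '')
j=19 s[j]='f': π[19]=0 (border '')
j=20 s[j]='c': π[20]=0 (border '')
j=21 s[j]='a': π[21]=0 (border '')
j=22 s[j]='e': π[22]=0 (border '')
j=23 s[j]='e': π[23]=0 (border '')
j=24 s[j]='g': π[24]=0 (border '')
j=25 s[j]='a': π[25]=0 (border '')
j=26 s[j]='b': π[26]=0 (border '')
j=27 s[j]='d': π[27]=1 (border 'd')
j=28 s[j]='a': π[28]=2 (border 'da')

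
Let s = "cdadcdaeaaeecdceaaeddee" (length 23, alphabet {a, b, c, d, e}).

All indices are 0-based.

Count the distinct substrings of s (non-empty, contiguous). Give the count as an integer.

rank→(start, suffix):
  0 → (16, 'aaeddee')
  1 → (8, 'aaeecdceaaeddee')
  2 → (2, 'adcdaeaaeecdceaaeddee')
  3 → (6, 'aeaaeecdceaaeddee')
  4 → (17, 'aeddee')
  5 → (9, 'aeecdceaaeddee')
  6 → (0, 'cdadcdaeaaeecdceaaeddee')
  7 → (4, 'cdaeaaeecdceaaeddee')
  8 → (12, 'cdceaaeddee')
  9 → (14, 'ceaaeddee')
  10 → (1, 'dadcdaeaaeecdceaaeddee')
  11 → (5, 'daeaaeecdceaaeddee')
  12 → (3, 'dcdaeaaeecdceaaeddee')
  13 → (13, 'dceaaeddee')
  14 → (19, 'ddee')
  15 → (20, 'dee')
  16 → (22, 'e')
  17 → (15, 'eaaeddee')
  18 → (7, 'eaaeecdceaaeddee')
  19 → (11, 'ecdceaaeddee')
  20 → (18, 'eddee')
  21 → (21, 'ee')
  22 → (10, 'eecdceaaeddee')

SA = [16, 8, 2, 6, 17, 9, 0, 4, 12, 14, 1, 5, 3, 13, 19, 20, 22, 15, 7, 11, 18, 21, 10]
rank  pair      lcp
   1  s[16:],s[8:]  3  'aae'
   2  s[8:],s[2:]  1  'a'
   3  s[2:],s[6:]  1  'a'
   4  s[6:],s[17:]  2  'ae'
   5  s[17:],s[9:]  2  'ae'
   6  s[9:],s[0:]  0  ''
   7  s[0:],s[4:]  3  'cda'
   8  s[4:],s[12:]  2  'cd'
   9  s[12:],s[14:]  1  'c'
  10  s[14:],s[1:]  0  ''
  11  s[1:],s[5:]  2  'da'
  12  s[5:],s[3:]  1  'd'
  13  s[3:],s[13:]  2  'dc'
  14  s[13:],s[19:]  1  'd'
  15  s[19:],s[20:]  1  'd'
  16  s[20:],s[22:]  0  ''
  17  s[22:],s[15:]  1  'e'
  18  s[15:],s[7:]  4  'eaae'
  19  s[7:],s[11:]  1  'e'
  20  s[11:],s[18:]  1  'e'
  21  s[18:],s[21:]  1  'e'
  22  s[21:],s[10:]  2  'ee'

n(n+1)/2 = 23·24/2 = 276
Σ LCP = 0 + 3 + 1 + 1 + 2 + 2 + 0 + 3 + 2 + 1 + 0 + 2 + 1 + 2 + 1 + 1 + 0 + 1 + 4 + 1 + 1 + 1 + 2 = 32
distinct = 276 − 32 = 244

244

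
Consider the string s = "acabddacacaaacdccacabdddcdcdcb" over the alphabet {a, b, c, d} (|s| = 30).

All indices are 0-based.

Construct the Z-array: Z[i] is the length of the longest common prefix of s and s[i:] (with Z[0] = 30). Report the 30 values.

[30, 0, 1, 0, 0, 0, 3, 0, 3, 0, 1, 1, 2, 0, 0, 0, 0, 6, 0, 1, 0, 0, 0, 0, 0, 0, 0, 0, 0, 0]

Z[0]=30
i=1: fresh scan; Z[1]=0
i=2: fresh scan; Z[2]=1 scan→box=[2,3)
i=3: fresh scan; Z[3]=0
i=4: fresh scan; Z[4]=0
i=5: fresh scan; Z[5]=0
i=6: fresh scan; Z[6]=3 scan→box=[6,9)
i=7: min(r-i=2, Z[1]=0)=0; Z[7]=0
i=8: min(r-i=1, Z[2]=1)=1; Z[8]=3 scan→box=[8,11)
i=9: min(r-i=2, Z[1]=0)=0; Z[9]=0
i=10: min(r-i=1, Z[2]=1)=1; Z[10]=1
i=11: fresh scan; Z[11]=1 scan→box=[11,12)
i=12: fresh scan; Z[12]=2 scan→box=[12,14)
i=13: min(r-i=1, Z[1]=0)=0; Z[13]=0
i=14: fresh scan; Z[14]=0
i=15: fresh scan; Z[15]=0
i=16: fresh scan; Z[16]=0
i=17: fresh scan; Z[17]=6 scan→box=[17,23)
i=18: min(r-i=5, Z[1]=0)=0; Z[18]=0
i=19: min(r-i=4, Z[2]=1)=1; Z[19]=1
i=20: min(r-i=3, Z[3]=0)=0; Z[20]=0
i=21: min(r-i=2, Z[4]=0)=0; Z[21]=0
i=22: min(r-i=1, Z[5]=0)=0; Z[22]=0
i=23: fresh scan; Z[23]=0
i=24: fresh scan; Z[24]=0
i=25: fresh scan; Z[25]=0
i=26: fresh scan; Z[26]=0
i=27: fresh scan; Z[27]=0
i=28: fresh scan; Z[28]=0
i=29: fresh scan; Z[29]=0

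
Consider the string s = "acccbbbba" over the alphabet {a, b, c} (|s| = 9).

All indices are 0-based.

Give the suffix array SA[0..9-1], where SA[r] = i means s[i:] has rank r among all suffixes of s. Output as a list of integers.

[8, 0, 7, 6, 5, 4, 3, 2, 1]

rank→(start, suffix):
  0 → (8, 'a')
  1 → (0, 'acccbbbba')
  2 → (7, 'ba')
  3 → (6, 'bba')
  4 → (5, 'bbba')
  5 → (4, 'bbbba')
  6 → (3, 'cbbbba')
  7 → (2, 'ccbbbba')
  8 → (1, 'cccbbbba')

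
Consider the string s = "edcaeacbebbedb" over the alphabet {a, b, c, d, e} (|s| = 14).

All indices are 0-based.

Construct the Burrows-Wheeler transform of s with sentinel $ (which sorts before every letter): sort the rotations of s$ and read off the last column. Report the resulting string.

becdecbdaeeabb$

rank  rotation         last
    0  $edcaeacbebbedb  b
    1  acbebbedb$edcae  e
    2  aeacbebbedb$edc  c
    3  b$edcaeacbebbed  d
    4  bbedb$edcaeacbe  e
    5  bebbedb$edcaeac  c
    6  bedb$edcaeacbeb  b
    7  caeacbebbedb$ed  d
    8  cbebbedb$edcaea  a
    9  db$edcaeacbebbe  e
   10  dcaeacbebbedb$e  e
   11  eacbebbedb$edca  a
   12  ebbedb$edcaeacb  b
   13  edb$edcaeacbebb  b
   14  edcaeacbebbedb$  $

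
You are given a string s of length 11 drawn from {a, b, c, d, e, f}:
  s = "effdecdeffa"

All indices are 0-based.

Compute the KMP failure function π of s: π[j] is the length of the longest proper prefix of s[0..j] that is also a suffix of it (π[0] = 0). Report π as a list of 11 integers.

π[0] = 0
j=1 s[j]='f': π[1]=0 (border '')
j=2 s[j]='f': π[2]=0 (border '')
j=3 s[j]='d': π[3]=0 (border '')
j=4 s[j]='e': π[4]=1 (border 'e')
j=5 s[j]='c': k: 1→0; π[5]=0 (border '')
j=6 s[j]='d': π[6]=0 (border '')
j=7 s[j]='e': π[7]=1 (border 'e')
j=8 s[j]='f': π[8]=2 (border 'ef')
j=9 s[j]='f': π[9]=3 (border 'eff')
j=10 s[j]='a': k: 3→0; π[10]=0 (border '')

[0, 0, 0, 0, 1, 0, 0, 1, 2, 3, 0]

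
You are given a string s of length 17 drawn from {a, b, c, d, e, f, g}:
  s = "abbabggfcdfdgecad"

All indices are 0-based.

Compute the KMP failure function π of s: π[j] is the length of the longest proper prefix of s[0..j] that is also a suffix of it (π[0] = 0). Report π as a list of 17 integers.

π[0] = 0
j=1 s[j]='b': π[1]=0 (border '')
j=2 s[j]='b': π[2]=0 (border '')
j=3 s[j]='a': π[3]=1 (border 'a')
j=4 s[j]='b': π[4]=2 (border 'ab')
j=5 s[j]='g': k: 2→0; π[5]=0 (border '')
j=6 s[j]='g': π[6]=0 (border '')
j=7 s[j]='f': π[7]=0 (border '')
j=8 s[j]='c': π[8]=0 (border '')
j=9 s[j]='d': π[9]=0 (border '')
j=10 s[j]='f': π[10]=0 (border '')
j=11 s[j]='d': π[11]=0 (border '')
j=12 s[j]='g': π[12]=0 (border '')
j=13 s[j]='e': π[13]=0 (border '')
j=14 s[j]='c': π[14]=0 (border '')
j=15 s[j]='a': π[15]=1 (border 'a')
j=16 s[j]='d': k: 1→0; π[16]=0 (border '')

[0, 0, 0, 1, 2, 0, 0, 0, 0, 0, 0, 0, 0, 0, 0, 1, 0]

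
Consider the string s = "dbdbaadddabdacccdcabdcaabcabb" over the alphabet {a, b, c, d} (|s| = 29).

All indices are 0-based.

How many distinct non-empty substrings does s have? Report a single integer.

rank→(start, suffix):
  0 → (22, 'aabcabb')
  1 → (4, 'aadddabdacccdcabdcaabcabb')
  2 → (26, 'abb')
  3 → (23, 'abcabb')
  4 → (9, 'abdacccdcabdcaabcabb')
  5 → (18, 'abdcaabcabb')
  6 → (12, 'acccdcabdcaabcabb')
  7 → (5, 'adddabdacccdcabdcaabcabb')
  8 → (28, 'b')
  9 → (3, 'baadddabdacccdcabdcaabcabb')
  10 → (27, 'bb')
  11 → (24, 'bcabb')
  12 → (10, 'bdacccdcabdcaabcabb')
  13 → (1, 'bdbaadddabdacccdcabdcaabcabb')
  14 → (19, 'bdcaabcabb')
  15 → (21, 'caabcabb')
  16 → (25, 'cabb')
  17 → (17, 'cabdcaabcabb')
  18 → (13, 'cccdcabdcaabcabb')
  19 → (14, 'ccdcabdcaabcabb')
  20 → (15, 'cdcabdcaabcabb')
  21 → (8, 'dabdacccdcabdcaabcabb')
  22 → (11, 'dacccdcabdcaabcabb')
  23 → (2, 'dbaadddabdacccdcabdcaabcabb')
  24 → (0, 'dbdbaadddabdacccdcabdcaabcabb')
  25 → (20, 'dcaabcabb')
  26 → (16, 'dcabdcaabcabb')
  27 → (7, 'ddabdacccdcabdcaabcabb')
  28 → (6, 'dddabdacccdcabdcaabcabb')

SA = [22, 4, 26, 23, 9, 18, 12, 5, 28, 3, 27, 24, 10, 1, 19, 21, 25, 17, 13, 14, 15, 8, 11, 2, 0, 20, 16, 7, 6]
i: (SA[i-1],SA[i]) lcp shared
  1: (22,4) 2 'aa'
  2: (4,26) 1 'a'
  3: (26,23) 2 'ab'
  4: (23,9) 2 'ab'
  5: (9,18) 3 'abd'
  6: (18,12) 1 'a'
  7: (12,5) 1 'a'
  8: (5,28) 0 ''
  9: (28,3) 1 'b'
  10: (3,27) 1 'b'
  11: (27,24) 1 'b'
  12: (24,10) 1 'b'
  13: (10,1) 2 'bd'
  14: (1,19) 2 'bd'
  15: (19,21) 0 ''
  16: (21,25) 2 'ca'
  17: (25,17) 3 'cab'
  18: (17,13) 1 'c'
  19: (13,14) 2 'cc'
  20: (14,15) 1 'c'
  21: (15,8) 0 ''
  22: (8,11) 2 'da'
  23: (11,2) 1 'd'
  24: (2,0) 2 'db'
  25: (0,20) 1 'd'
  26: (20,16) 3 'dca'
  27: (16,7) 1 'd'
  28: (7,6) 2 'dd'

n(n+1)/2 = 29·30/2 = 435
Σ LCP = 0 + 2 + 1 + 2 + 2 + 3 + 1 + 1 + 0 + 1 + 1 + 1 + 1 + 2 + 2 + 0 + 2 + 3 + 1 + 2 + 1 + 0 + 2 + 1 + 2 + 1 + 3 + 1 + 2 = 41
distinct = 435 − 41 = 394

394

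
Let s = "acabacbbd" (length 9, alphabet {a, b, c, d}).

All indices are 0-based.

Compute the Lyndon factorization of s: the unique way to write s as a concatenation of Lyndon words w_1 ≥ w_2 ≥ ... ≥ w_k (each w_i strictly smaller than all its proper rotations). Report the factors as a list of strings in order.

["ac", "abacbbd"]

emit factor 1: 'ac' (i=0, period=2)
emit factor 2: 'abacbbd' (i=2, period=7)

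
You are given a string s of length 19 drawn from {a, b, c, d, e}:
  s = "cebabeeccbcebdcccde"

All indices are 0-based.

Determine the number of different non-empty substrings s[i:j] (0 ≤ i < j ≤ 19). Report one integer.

171

rank→(start, suffix):
  0 → (3, 'abeeccbcebdcccde')
  1 → (2, 'babeeccbcebdcccde')
  2 → (9, 'bcebdcccde')
  3 → (12, 'bdcccde')
  4 → (4, 'beeccbcebdcccde')
  5 → (8, 'cbcebdcccde')
  6 → (7, 'ccbcebdcccde')
  7 → (14, 'cccde')
  8 → (15, 'ccde')
  9 → (16, 'cde')
  10 → (0, 'cebabeeccbcebdcccde')
  11 → (10, 'cebdcccde')
  12 → (13, 'dcccde')
  13 → (17, 'de')
  14 → (18, 'e')
  15 → (1, 'ebabeeccbcebdcccde')
  16 → (11, 'ebdcccde')
  17 → (6, 'eccbcebdcccde')
  18 → (5, 'eeccbcebdcccde')

SA = [3, 2, 9, 12, 4, 8, 7, 14, 15, 16, 0, 10, 13, 17, 18, 1, 11, 6, 5]
rank  pair      lcp
   1  s[3:],s[2:]  0  ''
   2  s[2:],s[9:]  1  'b'
   3  s[9:],s[12:]  1  'b'
   4  s[12:],s[4:]  1  'b'
   5  s[4:],s[8:]  0  ''
   6  s[8:],s[7:]  1  'c'
   7  s[7:],s[14:]  2  'cc'
   8  s[14:],s[15:]  2  'cc'
   9  s[15:],s[16:]  1  'c'
  10  s[16:],s[0:]  1  'c'
  11  s[0:],s[10:]  3  'ceb'
  12  s[10:],s[13:]  0  ''
  13  s[13:],s[17:]  1  'd'
  14  s[17:],s[18:]  0  ''
  15  s[18:],s[1:]  1  'e'
  16  s[1:],s[11:]  2  'eb'
  17  s[11:],s[6:]  1  'e'
  18  s[6:],s[5:]  1  'e'

n(n+1)/2 = 19·20/2 = 190
Σ LCP = 0 + 0 + 1 + 1 + 1 + 0 + 1 + 2 + 2 + 1 + 1 + 3 + 0 + 1 + 0 + 1 + 2 + 1 + 1 = 19
distinct = 190 − 19 = 171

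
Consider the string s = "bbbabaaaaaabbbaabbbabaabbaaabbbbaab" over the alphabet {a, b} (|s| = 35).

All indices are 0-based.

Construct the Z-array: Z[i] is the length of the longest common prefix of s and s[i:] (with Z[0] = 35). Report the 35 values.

[35, 2, 1, 0, 1, 0, 0, 0, 0, 0, 0, 4, 2, 1, 0, 0, 7, 2, 1, 0, 1, 0, 0, 2, 1, 0, 0, 0, 3, 4, 2, 1, 0, 0, 1]

Z[0]=35
i=1: outside box; Z[1]=2 extend→box=[1,3)
i=2: min(r-i=1, Z[1]=2)=1; Z[2]=1
i=3: outside box; Z[3]=0
i=4: outside box; Z[4]=1 extend→box=[4,5)
i=5: outside box; Z[5]=0
i=6: outside box; Z[6]=0
i=7: outside box; Z[7]=0
i=8: outside box; Z[8]=0
i=9: outside box; Z[9]=0
i=10: outside box; Z[10]=0
i=11: outside box; Z[11]=4 extend→box=[11,15)
i=12: min(r-i=3, Z[1]=2)=2; Z[12]=2
i=13: min(r-i=2, Z[2]=1)=1; Z[13]=1
i=14: min(r-i=1, Z[3]=0)=0; Z[14]=0
i=15: outside box; Z[15]=0
i=16: outside box; Z[16]=7 extend→box=[16,23)
i=17: min(r-i=6, Z[1]=2)=2; Z[17]=2
i=18: min(r-i=5, Z[2]=1)=1; Z[18]=1
i=19: min(r-i=4, Z[3]=0)=0; Z[19]=0
i=20: min(r-i=3, Z[4]=1)=1; Z[20]=1
i=21: min(r-i=2, Z[5]=0)=0; Z[21]=0
i=22: min(r-i=1, Z[6]=0)=0; Z[22]=0
i=23: outside box; Z[23]=2 extend→box=[23,25)
i=24: min(r-i=1, Z[1]=2)=1; Z[24]=1
i=25: outside box; Z[25]=0
i=26: outside box; Z[26]=0
i=27: outside box; Z[27]=0
i=28: outside box; Z[28]=3 extend→box=[28,31)
i=29: min(r-i=2, Z[1]=2)=2; Z[29]=4 extend→box=[29,33)
i=30: min(r-i=3, Z[1]=2)=2; Z[30]=2
i=31: min(r-i=2, Z[2]=1)=1; Z[31]=1
i=32: min(r-i=1, Z[3]=0)=0; Z[32]=0
i=33: outside box; Z[33]=0
i=34: outside box; Z[34]=1 extend→box=[34,35)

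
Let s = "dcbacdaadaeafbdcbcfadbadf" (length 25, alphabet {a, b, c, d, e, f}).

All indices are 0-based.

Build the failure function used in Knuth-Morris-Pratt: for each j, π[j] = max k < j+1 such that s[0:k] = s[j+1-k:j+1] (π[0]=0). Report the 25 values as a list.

π[0] = 0
j=1 s[j]='c': π[1]=0 (border '')
j=2 s[j]='b': π[2]=0 (border '')
j=3 s[j]='a': π[3]=0 (border '')
j=4 s[j]='c': π[4]=0 (border '')
j=5 s[j]='d': π[5]=1 (border 'd')
j=6 s[j]='a': k: 1→0; π[6]=0 (border '')
j=7 s[j]='a': π[7]=0 (border '')
j=8 s[j]='d': π[8]=1 (border 'd')
j=9 s[j]='a': k: 1→0; π[9]=0 (border '')
j=10 s[j]='e': π[10]=0 (border '')
j=11 s[j]='a': π[11]=0 (border '')
j=12 s[j]='f': π[12]=0 (border '')
j=13 s[j]='b': π[13]=0 (border '')
j=14 s[j]='d': π[14]=1 (border 'd')
j=15 s[j]='c': π[15]=2 (border 'dc')
j=16 s[j]='b': π[16]=3 (border 'dcb')
j=17 s[j]='c': k: 3→0; π[17]=0 (border '')
j=18 s[j]='f': π[18]=0 (border '')
j=19 s[j]='a': π[19]=0 (border '')
j=20 s[j]='d': π[20]=1 (border 'd')
j=21 s[j]='b': k: 1→0; π[21]=0 (border '')
j=22 s[j]='a': π[22]=0 (border '')
j=23 s[j]='d': π[23]=1 (border 'd')
j=24 s[j]='f': k: 1→0; π[24]=0 (border '')

[0, 0, 0, 0, 0, 1, 0, 0, 1, 0, 0, 0, 0, 0, 1, 2, 3, 0, 0, 0, 1, 0, 0, 1, 0]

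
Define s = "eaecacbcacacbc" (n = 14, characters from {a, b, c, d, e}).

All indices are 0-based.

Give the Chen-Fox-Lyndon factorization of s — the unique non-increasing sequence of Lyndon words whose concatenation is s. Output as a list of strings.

emit factor 1: 'e' (i=0, period=1)
emit factor 2: 'aec' (i=1, period=3)
emit factor 3: 'acbc' (i=4, period=4)
emit factor 4: 'acacbc' (i=8, period=6)

["e", "aec", "acbc", "acacbc"]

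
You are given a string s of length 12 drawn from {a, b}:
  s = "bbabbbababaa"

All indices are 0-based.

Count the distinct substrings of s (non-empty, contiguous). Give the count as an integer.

sorted suffixes:
  #0 SA[0]=11  'a'
  #1 SA[1]=10  'aa'
  #2 SA[2]=8  'abaa'
  #3 SA[3]=6  'ababaa'
  #4 SA[4]=2  'abbbababaa'
  #5 SA[5]=9  'baa'
  #6 SA[6]=7  'babaa'
  #7 SA[7]=5  'bababaa'
  #8 SA[8]=1  'babbbababaa'
  #9 SA[9]=4  'bbababaa'
  #10 SA[10]=0  'bbabbbababaa'
  #11 SA[11]=3  'bbbababaa'

SA = [11, 10, 8, 6, 2, 9, 7, 5, 1, 4, 0, 3]
i: (SA[i-1],SA[i]) lcp shared
  1: (11,10) 1 'a'
  2: (10,8) 1 'a'
  3: (8,6) 3 'aba'
  4: (6,2) 2 'ab'
  5: (2,9) 0 ''
  6: (9,7) 2 'ba'
  7: (7,5) 4 'baba'
  8: (5,1) 3 'bab'
  9: (1,4) 1 'b'
  10: (4,0) 4 'bbab'
  11: (0,3) 2 'bb'

n(n+1)/2 = 12·13/2 = 78
Σ LCP = 0 + 1 + 1 + 3 + 2 + 0 + 2 + 4 + 3 + 1 + 4 + 2 = 23
distinct = 78 − 23 = 55

55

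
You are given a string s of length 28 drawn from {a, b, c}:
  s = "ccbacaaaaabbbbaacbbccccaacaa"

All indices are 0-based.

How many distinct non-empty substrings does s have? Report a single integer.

353

rank | idx | suffix
   0 |  27 | a
   1 |  26 | aa
   2 |   5 | aaaaabbbbaacbbccccaacaa
   3 |   6 | aaaabbbbaacbbccccaacaa
   4 |   7 | aaabbbbaacbbccccaacaa
   5 |   8 | aabbbbaacbbccccaacaa
   6 |  23 | aacaa
   7 |  14 | aacbbccccaacaa
   8 |   9 | abbbbaacbbccccaacaa
   9 |  24 | acaa
  10 |   3 | acaaaaabbbbaacbbccccaacaa
  11 |  15 | acbbccccaacaa
  12 |  13 | baacbbccccaacaa
  13 |   2 | bacaaaaabbbbaacbbccccaacaa
  14 |  12 | bbaacbbccccaacaa
  15 |  11 | bbbaacbbccccaacaa
  16 |  10 | bbbbaacbbccccaacaa
  17 |  17 | bbccccaacaa
  18 |  18 | bccccaacaa
  19 |  25 | caa
  20 |   4 | caaaaabbbbaacbbccccaacaa
  21 |  22 | caacaa
  22 |   1 | cbacaaaaabbbbaacbbccccaacaa
  23 |  16 | cbbccccaacaa
  24 |  21 | ccaacaa
  25 |   0 | ccbacaaaaabbbbaacbbccccaacaa
  26 |  20 | cccaacaa
  27 |  19 | ccccaacaa

SA = [27, 26, 5, 6, 7, 8, 23, 14, 9, 24, 3, 15, 13, 2, 12, 11, 10, 17, 18, 25, 4, 22, 1, 16, 21, 0, 20, 19]
i: (SA[i-1],SA[i]) lcp shared
  1: (27,26) 1 'a'
  2: (26,5) 2 'aa'
  3: (5,6) 4 'aaaa'
  4: (6,7) 3 'aaa'
  5: (7,8) 2 'aa'
  6: (8,23) 2 'aa'
  7: (23,14) 3 'aac'
  8: (14,9) 1 'a'
  9: (9,24) 1 'a'
  10: (24,3) 4 'acaa'
  11: (3,15) 2 'ac'
  12: (15,13) 0 ''
  13: (13,2) 2 'ba'
  14: (2,12) 1 'b'
  15: (12,11) 2 'bb'
  16: (11,10) 3 'bbb'
  17: (10,17) 2 'bb'
  18: (17,18) 1 'b'
  19: (18,25) 0 ''
  20: (25,4) 3 'caa'
  21: (4,22) 3 'caa'
  22: (22,1) 1 'c'
  23: (1,16) 2 'cb'
  24: (16,21) 1 'c'
  25: (21,0) 2 'cc'
  26: (0,20) 2 'cc'
  27: (20,19) 3 'ccc'

n(n+1)/2 = 28·29/2 = 406
Σ LCP = 0 + 1 + 2 + 4 + 3 + 2 + 2 + 3 + 1 + 1 + 4 + 2 + 0 + 2 + 1 + 2 + 3 + 2 + 1 + 0 + 3 + 3 + 1 + 2 + 1 + 2 + 2 + 3 = 53
distinct = 406 − 53 = 353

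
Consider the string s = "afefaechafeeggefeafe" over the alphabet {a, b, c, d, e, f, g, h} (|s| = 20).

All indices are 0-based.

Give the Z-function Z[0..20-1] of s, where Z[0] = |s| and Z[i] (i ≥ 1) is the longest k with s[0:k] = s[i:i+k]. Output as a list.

Z[0]=20
i=1: outside box; Z[1]=0
i=2: outside box; Z[2]=0
i=3: outside box; Z[3]=0
i=4: outside box; Z[4]=1 scan→box=[4,5)
i=5: outside box; Z[5]=0
i=6: outside box; Z[6]=0
i=7: outside box; Z[7]=0
i=8: outside box; Z[8]=3 scan→box=[8,11)
i=9: min(r-i=2, Z[1]=0)=0; Z[9]=0
i=10: min(r-i=1, Z[2]=0)=0; Z[10]=0
i=11: outside box; Z[11]=0
i=12: outside box; Z[12]=0
i=13: outside box; Z[13]=0
i=14: outside box; Z[14]=0
i=15: outside box; Z[15]=0
i=16: outside box; Z[16]=0
i=17: outside box; Z[17]=3 scan→box=[17,20)
i=18: min(r-i=2, Z[1]=0)=0; Z[18]=0
i=19: min(r-i=1, Z[2]=0)=0; Z[19]=0

[20, 0, 0, 0, 1, 0, 0, 0, 3, 0, 0, 0, 0, 0, 0, 0, 0, 3, 0, 0]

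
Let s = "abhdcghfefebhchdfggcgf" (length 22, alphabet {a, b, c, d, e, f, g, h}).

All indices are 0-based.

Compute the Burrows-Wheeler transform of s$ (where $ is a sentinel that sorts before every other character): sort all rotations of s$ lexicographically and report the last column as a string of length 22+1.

f$eagdhhhffgehdgcfcbbcg

rank  rotation                 last
    0  $abhdcghfefebhchdfggcgf  f
    1  abhdcghfefebhchdfggcgf$  $
    2  bhchdfggcgf$abhdcghfefe  e
    3  bhdcghfefebhchdfggcgf$a  a
    4  cgf$abhdcghfefebhchdfgg  g
    5  cghfefebhchdfggcgf$abhd  d
    6  chdfggcgf$abhdcghfefebh  h
    7  dcghfefebhchdfggcgf$abh  h
    8  dfggcgf$abhdcghfefebhch  h
    9  ebhchdfggcgf$abhdcghfef  f
   10  efebhchdfggcgf$abhdcghf  f
   11  f$abhdcghfefebhchdfggcg  g
   12  febhchdfggcgf$abhdcghfe  e
   13  fefebhchdfggcgf$abhdcgh  h
   14  fggcgf$abhdcghfefebhchd  d
   15  gcgf$abhdcghfefebhchdfg  g
   16  gf$abhdcghfefebhchdfggc  c
   17  ggcgf$abhdcghfefebhchdf  f
   18  ghfefebhchdfggcgf$abhdc  c
   19  hchdfggcgf$abhdcghfefeb  b
   20  hdcghfefebhchdfggcgf$ab  b
   21  hdfggcgf$abhdcghfefebhc  c
   22  hfefebhchdfggcgf$abhdcg  g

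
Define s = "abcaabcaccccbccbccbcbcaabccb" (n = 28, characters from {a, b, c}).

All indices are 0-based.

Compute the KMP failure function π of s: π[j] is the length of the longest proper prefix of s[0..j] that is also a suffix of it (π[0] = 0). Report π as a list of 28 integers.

[0, 0, 0, 1, 1, 2, 3, 4, 0, 0, 0, 0, 0, 0, 0, 0, 0, 0, 0, 0, 0, 0, 1, 1, 2, 3, 0, 0]

π[0] = 0
j=1 s[j]='b': π[1]=0 (border '')
j=2 s[j]='c': π[2]=0 (border '')
j=3 s[j]='a': π[3]=1 (border 'a')
j=4 s[j]='a': k: 1→0; π[4]=1 (border 'a')
j=5 s[j]='b': π[5]=2 (border 'ab')
j=6 s[j]='c': π[6]=3 (border 'abc')
j=7 s[j]='a': π[7]=4 (border 'abca')
j=8 s[j]='c': k: 4→1→0; π[8]=0 (border '')
j=9 s[j]='c': π[9]=0 (border '')
j=10 s[j]='c': π[10]=0 (border '')
j=11 s[j]='c': π[11]=0 (border '')
j=12 s[j]='b': π[12]=0 (border '')
j=13 s[j]='c': π[13]=0 (border '')
j=14 s[j]='c': π[14]=0 (border '')
j=15 s[j]='b': π[15]=0 (border '')
j=16 s[j]='c': π[16]=0 (border '')
j=17 s[j]='c': π[17]=0 (border '')
j=18 s[j]='b': π[18]=0 (border '')
j=19 s[j]='c': π[19]=0 (border '')
j=20 s[j]='b': π[20]=0 (border '')
j=21 s[j]='c': π[21]=0 (border '')
j=22 s[j]='a': π[22]=1 (border 'a')
j=23 s[j]='a': k: 1→0; π[23]=1 (border 'a')
j=24 s[j]='b': π[24]=2 (border 'ab')
j=25 s[j]='c': π[25]=3 (border 'abc')
j=26 s[j]='c': k: 3→0; π[26]=0 (border '')
j=27 s[j]='b': π[27]=0 (border '')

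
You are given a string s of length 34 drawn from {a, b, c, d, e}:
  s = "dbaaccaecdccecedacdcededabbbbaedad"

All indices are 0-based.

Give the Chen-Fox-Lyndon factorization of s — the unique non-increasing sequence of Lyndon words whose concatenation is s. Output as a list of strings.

["d", "b", "aaccaecdccecedacdcededabbbbaedad"]

emit factor 1: 'd' (i=0, period=1)
emit factor 2: 'b' (i=1, period=1)
emit factor 3: 'aaccaecdccecedacdcededabbbbaedad' (i=2, period=32)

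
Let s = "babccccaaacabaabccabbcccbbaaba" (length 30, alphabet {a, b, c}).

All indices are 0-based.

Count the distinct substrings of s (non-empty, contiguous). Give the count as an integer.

405

rank | idx | suffix
   0 |  29 | a
   1 |   7 | aaacabaabccabbcccbbaaba
   2 |  26 | aaba
   3 |  13 | aabccabbcccbbaaba
   4 |   8 | aacabaabccabbcccbbaaba
   5 |  27 | aba
   6 |  11 | abaabccabbcccbbaaba
   7 |  18 | abbcccbbaaba
   8 |  14 | abccabbcccbbaaba
   9 |   1 | abccccaaacabaabccabbcccbbaaba
  10 |   9 | acabaabccabbcccbbaaba
  11 |  28 | ba
  12 |  25 | baaba
  13 |  12 | baabccabbcccbbaaba
  14 |   0 | babccccaaacabaabccabbcccbbaaba
  15 |  24 | bbaaba
  16 |  19 | bbcccbbaaba
  17 |  15 | bccabbcccbbaaba
  18 |  20 | bcccbbaaba
  19 |   2 | bccccaaacabaabccabbcccbbaaba
  20 |   6 | caaacabaabccabbcccbbaaba
  21 |  10 | cabaabccabbcccbbaaba
  22 |  17 | cabbcccbbaaba
  23 |  23 | cbbaaba
  24 |   5 | ccaaacabaabccabbcccbbaaba
  25 |  16 | ccabbcccbbaaba
  26 |  22 | ccbbaaba
  27 |   4 | cccaaacabaabccabbcccbbaaba
  28 |  21 | cccbbaaba
  29 |   3 | ccccaaacabaabccabbcccbbaaba

SA = [29, 7, 26, 13, 8, 27, 11, 18, 14, 1, 9, 28, 25, 12, 0, 24, 19, 15, 20, 2, 6, 10, 17, 23, 5, 16, 22, 4, 21, 3]
rank  pair      lcp
   1  s[29:],s[7:]  1  'a'
   2  s[7:],s[26:]  2  'aa'
   3  s[26:],s[13:]  3  'aab'
   4  s[13:],s[8:]  2  'aa'
   5  s[8:],s[27:]  1  'a'
   6  s[27:],s[11:]  3  'aba'
   7  s[11:],s[18:]  2  'ab'
   8  s[18:],s[14:]  2  'ab'
   9  s[14:],s[1:]  4  'abcc'
  10  s[1:],s[9:]  1  'a'
  11  s[9:],s[28:]  0  ''
  12  s[28:],s[25:]  2  'ba'
  13  s[25:],s[12:]  4  'baab'
  14  s[12:],s[0:]  2  'ba'
  15  s[0:],s[24:]  1  'b'
  16  s[24:],s[19:]  2  'bb'
  17  s[19:],s[15:]  1  'b'
  18  s[15:],s[20:]  3  'bcc'
  19  s[20:],s[2:]  4  'bccc'
  20  s[2:],s[6:]  0  ''
  21  s[6:],s[10:]  2  'ca'
  22  s[10:],s[17:]  3  'cab'
  23  s[17:],s[23:]  1  'c'
  24  s[23:],s[5:]  1  'c'
  25  s[5:],s[16:]  3  'cca'
  26  s[16:],s[22:]  2  'cc'
  27  s[22:],s[4:]  2  'cc'
  28  s[4:],s[21:]  3  'ccc'
  29  s[21:],s[3:]  3  'ccc'

n(n+1)/2 = 30·31/2 = 465
Σ LCP = 0 + 1 + 2 + 3 + 2 + 1 + 3 + 2 + 2 + 4 + 1 + 0 + 2 + 4 + 2 + 1 + 2 + 1 + 3 + 4 + 0 + 2 + 3 + 1 + 1 + 3 + 2 + 2 + 3 + 3 = 60
distinct = 465 − 60 = 405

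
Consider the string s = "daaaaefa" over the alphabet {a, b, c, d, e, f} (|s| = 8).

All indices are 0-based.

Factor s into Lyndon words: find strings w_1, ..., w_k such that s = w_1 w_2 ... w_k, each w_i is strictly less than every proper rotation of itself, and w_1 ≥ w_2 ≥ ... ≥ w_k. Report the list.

emit factor 1: 'd' (i=0, period=1)
emit factor 2: 'aaaaef' (i=1, period=6)
emit factor 3: 'a' (i=7, period=1)

["d", "aaaaef", "a"]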